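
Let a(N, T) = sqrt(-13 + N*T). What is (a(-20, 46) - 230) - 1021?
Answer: -1251 + I*sqrt(933) ≈ -1251.0 + 30.545*I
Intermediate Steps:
(a(-20, 46) - 230) - 1021 = (sqrt(-13 - 20*46) - 230) - 1021 = (sqrt(-13 - 920) - 230) - 1021 = (sqrt(-933) - 230) - 1021 = (I*sqrt(933) - 230) - 1021 = (-230 + I*sqrt(933)) - 1021 = -1251 + I*sqrt(933)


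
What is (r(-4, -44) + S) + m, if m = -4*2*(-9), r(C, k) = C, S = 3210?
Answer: 3278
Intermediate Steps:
m = 72 (m = -8*(-9) = 72)
(r(-4, -44) + S) + m = (-4 + 3210) + 72 = 3206 + 72 = 3278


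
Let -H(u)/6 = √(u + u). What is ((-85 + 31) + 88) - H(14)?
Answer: 34 + 12*√7 ≈ 65.749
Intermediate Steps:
H(u) = -6*√2*√u (H(u) = -6*√(u + u) = -6*√2*√u)
((-85 + 31) + 88) - H(14) = ((-85 + 31) + 88) - (-6)*√2*√14 = (-54 + 88) - (-12)*√7 = 34 + 12*√7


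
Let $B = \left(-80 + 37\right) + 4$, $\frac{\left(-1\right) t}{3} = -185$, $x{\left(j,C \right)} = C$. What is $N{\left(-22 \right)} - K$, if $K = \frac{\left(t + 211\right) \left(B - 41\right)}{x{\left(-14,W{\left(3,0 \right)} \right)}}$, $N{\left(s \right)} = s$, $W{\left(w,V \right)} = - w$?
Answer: $- \frac{61346}{3} \approx -20449.0$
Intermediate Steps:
$t = 555$ ($t = \left(-3\right) \left(-185\right) = 555$)
$B = -39$ ($B = -43 + 4 = -39$)
$K = \frac{61280}{3}$ ($K = \frac{\left(555 + 211\right) \left(-39 - 41\right)}{\left(-1\right) 3} = \frac{766 \left(-80\right)}{-3} = \left(-61280\right) \left(- \frac{1}{3}\right) = \frac{61280}{3} \approx 20427.0$)
$N{\left(-22 \right)} - K = -22 - \frac{61280}{3} = - \frac{61346}{3}$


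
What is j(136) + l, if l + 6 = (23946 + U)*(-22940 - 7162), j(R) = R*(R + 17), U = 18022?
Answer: -1263299934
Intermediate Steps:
j(R) = R*(17 + R)
l = -1263320742 (l = -6 + (23946 + 18022)*(-22940 - 7162) = -6 + 41968*(-30102) = -6 - 1263320736 = -1263320742)
j(136) + l = 136*(17 + 136) - 1263320742 = 136*153 - 1263320742 = 20808 - 1263320742 = -1263299934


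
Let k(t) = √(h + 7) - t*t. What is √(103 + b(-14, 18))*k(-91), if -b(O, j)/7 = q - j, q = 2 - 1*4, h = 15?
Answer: 9*√3*(-8281 + √22) ≈ -1.2901e+5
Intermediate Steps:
q = -2 (q = 2 - 4 = -2)
b(O, j) = 14 + 7*j (b(O, j) = -7*(-2 - j) = 14 + 7*j)
k(t) = √22 - t² (k(t) = √(15 + 7) - t*t = √22 - t²)
√(103 + b(-14, 18))*k(-91) = √(103 + (14 + 7*18))*(√22 - 1*(-91)²) = √(103 + (14 + 126))*(√22 - 1*8281) = √(103 + 140)*(√22 - 8281) = √243*(-8281 + √22) = (9*√3)*(-8281 + √22) = 9*√3*(-8281 + √22)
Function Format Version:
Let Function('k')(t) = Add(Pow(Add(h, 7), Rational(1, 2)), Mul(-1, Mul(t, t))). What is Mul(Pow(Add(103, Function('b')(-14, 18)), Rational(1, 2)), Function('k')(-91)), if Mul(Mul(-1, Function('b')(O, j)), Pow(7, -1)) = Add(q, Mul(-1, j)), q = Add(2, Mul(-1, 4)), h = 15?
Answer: Mul(9, Pow(3, Rational(1, 2)), Add(-8281, Pow(22, Rational(1, 2)))) ≈ -1.2901e+5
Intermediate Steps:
q = -2 (q = Add(2, -4) = -2)
Function('b')(O, j) = Add(14, Mul(7, j)) (Function('b')(O, j) = Mul(-7, Add(-2, Mul(-1, j))) = Add(14, Mul(7, j)))
Function('k')(t) = Add(Pow(22, Rational(1, 2)), Mul(-1, Pow(t, 2))) (Function('k')(t) = Add(Pow(Add(15, 7), Rational(1, 2)), Mul(-1, Mul(t, t))) = Add(Pow(22, Rational(1, 2)), Mul(-1, Pow(t, 2))))
Mul(Pow(Add(103, Function('b')(-14, 18)), Rational(1, 2)), Function('k')(-91)) = Mul(Pow(Add(103, Add(14, Mul(7, 18))), Rational(1, 2)), Add(Pow(22, Rational(1, 2)), Mul(-1, Pow(-91, 2)))) = Mul(Pow(Add(103, Add(14, 126)), Rational(1, 2)), Add(Pow(22, Rational(1, 2)), Mul(-1, 8281))) = Mul(Pow(Add(103, 140), Rational(1, 2)), Add(Pow(22, Rational(1, 2)), -8281)) = Mul(Pow(243, Rational(1, 2)), Add(-8281, Pow(22, Rational(1, 2)))) = Mul(Mul(9, Pow(3, Rational(1, 2))), Add(-8281, Pow(22, Rational(1, 2)))) = Mul(9, Pow(3, Rational(1, 2)), Add(-8281, Pow(22, Rational(1, 2))))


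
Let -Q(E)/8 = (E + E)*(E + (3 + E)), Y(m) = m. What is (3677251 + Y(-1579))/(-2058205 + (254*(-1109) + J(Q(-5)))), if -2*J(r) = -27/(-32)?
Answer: -1976832/1258429 ≈ -1.5709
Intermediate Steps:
Q(E) = -16*E*(3 + 2*E) (Q(E) = -8*(E + E)*(E + (3 + E)) = -8*2*E*(3 + 2*E) = -16*E*(3 + 2*E))
J(r) = -27/64 (J(r) = -(-27)/(2*(-32)) = -(-27)*(-1)/(2*32) = -½*27/32 = -27/64)
(3677251 + Y(-1579))/(-2058205 + (254*(-1109) + J(Q(-5)))) = (3677251 - 1579)/(-2058205 + (254*(-1109) - 27/64)) = 3675672/(-2058205 + (-281686 - 27/64)) = 3675672/(-2058205 - 18027931/64) = 3675672/(-149753051/64) = 3675672*(-64/149753051) = -1976832/1258429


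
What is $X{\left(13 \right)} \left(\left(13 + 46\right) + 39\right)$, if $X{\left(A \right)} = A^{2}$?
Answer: $16562$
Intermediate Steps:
$X{\left(13 \right)} \left(\left(13 + 46\right) + 39\right) = 13^{2} \left(\left(13 + 46\right) + 39\right) = 169 \left(59 + 39\right) = 169 \cdot 98 = 16562$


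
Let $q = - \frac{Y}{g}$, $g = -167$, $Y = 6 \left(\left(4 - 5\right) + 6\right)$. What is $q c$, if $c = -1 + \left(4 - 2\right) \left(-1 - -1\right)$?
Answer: $- \frac{30}{167} \approx -0.17964$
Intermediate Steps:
$Y = 30$ ($Y = 6 \left(-1 + 6\right) = 6 \cdot 5 = 30$)
$c = -1$ ($c = -1 + 2 \left(-1 + 1\right) = -1 + 2 \cdot 0 = -1 + 0 = -1$)
$q = \frac{30}{167}$ ($q = - \frac{30}{-167} = - \frac{30 \left(-1\right)}{167} = \left(-1\right) \left(- \frac{30}{167}\right) = \frac{30}{167} \approx 0.17964$)
$q c = \frac{30}{167} \left(-1\right) = - \frac{30}{167}$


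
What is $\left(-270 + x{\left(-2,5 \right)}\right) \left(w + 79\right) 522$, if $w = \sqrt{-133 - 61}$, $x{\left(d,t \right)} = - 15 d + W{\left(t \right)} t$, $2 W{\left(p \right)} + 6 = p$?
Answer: $-10000215 - 126585 i \sqrt{194} \approx -1.0 \cdot 10^{7} - 1.7631 \cdot 10^{6} i$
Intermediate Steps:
$W{\left(p \right)} = -3 + \frac{p}{2}$
$x{\left(d,t \right)} = - 15 d + t \left(-3 + \frac{t}{2}\right)$ ($x{\left(d,t \right)} = - 15 d + \left(-3 + \frac{t}{2}\right) t = - 15 d + t \left(-3 + \frac{t}{2}\right)$)
$w = i \sqrt{194}$ ($w = \sqrt{-194} = i \sqrt{194} \approx 13.928 i$)
$\left(-270 + x{\left(-2,5 \right)}\right) \left(w + 79\right) 522 = \left(-270 + \left(\left(-15\right) \left(-2\right) + \frac{1}{2} \cdot 5 \left(-6 + 5\right)\right)\right) \left(i \sqrt{194} + 79\right) 522 = \left(-270 + \left(30 + \frac{1}{2} \cdot 5 \left(-1\right)\right)\right) \left(79 + i \sqrt{194}\right) 522 = \left(-270 + \left(30 - \frac{5}{2}\right)\right) \left(79 + i \sqrt{194}\right) 522 = \left(-270 + \frac{55}{2}\right) \left(79 + i \sqrt{194}\right) 522 = - \frac{485 \left(79 + i \sqrt{194}\right)}{2} \cdot 522 = \left(- \frac{38315}{2} - \frac{485 i \sqrt{194}}{2}\right) 522 = -10000215 - 126585 i \sqrt{194}$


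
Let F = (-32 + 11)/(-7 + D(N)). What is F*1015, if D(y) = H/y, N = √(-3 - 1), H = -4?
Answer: 149205/53 + 42630*I/53 ≈ 2815.2 + 804.34*I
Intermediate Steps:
N = 2*I (N = √(-4) = 2*I ≈ 2.0*I)
D(y) = -4/y
F = -21*(-7 - 2*I)/53 (F = (-32 + 11)/(-7 - 4*(-I/2)) = -21/(-7 - (-2)*I) = -21*(-7 - 2*I)/53 ≈ 2.7736 + 0.79245*I)
F*1015 = (147/53 + 42*I/53)*1015 = 149205/53 + 42630*I/53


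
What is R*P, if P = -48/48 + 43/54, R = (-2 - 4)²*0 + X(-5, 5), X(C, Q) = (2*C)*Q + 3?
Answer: 517/54 ≈ 9.5741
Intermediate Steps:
X(C, Q) = 3 + 2*C*Q (X(C, Q) = 2*C*Q + 3 = 3 + 2*C*Q)
R = -47 (R = (-2 - 4)²*0 + (3 + 2*(-5)*5) = (-6)²*0 + (3 - 50) = 36*0 - 47 = 0 - 47 = -47)
P = -11/54 (P = -48*1/48 + 43*(1/54) = -1 + 43/54 = -11/54 ≈ -0.20370)
R*P = -47*(-11/54) = 517/54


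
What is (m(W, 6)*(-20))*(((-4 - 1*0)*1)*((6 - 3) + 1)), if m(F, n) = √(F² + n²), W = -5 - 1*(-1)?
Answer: 640*√13 ≈ 2307.6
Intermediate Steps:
W = -4 (W = -5 + 1 = -4)
(m(W, 6)*(-20))*(((-4 - 1*0)*1)*((6 - 3) + 1)) = (√((-4)² + 6²)*(-20))*(((-4 - 1*0)*1)*((6 - 3) + 1)) = (√(16 + 36)*(-20))*(((-4 + 0)*1)*(3 + 1)) = (√52*(-20))*(-4*1*4) = ((2*√13)*(-20))*(-4*4) = -40*√13*(-16) = 640*√13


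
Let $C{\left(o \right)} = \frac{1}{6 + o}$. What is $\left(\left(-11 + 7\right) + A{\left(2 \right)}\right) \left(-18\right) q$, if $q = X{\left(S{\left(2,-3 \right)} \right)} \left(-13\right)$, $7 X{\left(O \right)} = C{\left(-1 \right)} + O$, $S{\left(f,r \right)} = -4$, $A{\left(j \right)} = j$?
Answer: $\frac{8892}{35} \approx 254.06$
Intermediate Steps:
$X{\left(O \right)} = \frac{1}{35} + \frac{O}{7}$ ($X{\left(O \right)} = \frac{\frac{1}{6 - 1} + O}{7} = \frac{\frac{1}{5} + O}{7} = \frac{1}{35} + \frac{O}{7}$)
$q = \frac{247}{35}$ ($q = \left(\frac{1}{35} + \frac{1}{7} \left(-4\right)\right) \left(-13\right) = \left(\frac{1}{35} - \frac{4}{7}\right) \left(-13\right) = \left(- \frac{19}{35}\right) \left(-13\right) = \frac{247}{35} \approx 7.0571$)
$\left(\left(-11 + 7\right) + A{\left(2 \right)}\right) \left(-18\right) q = \left(\left(-11 + 7\right) + 2\right) \left(-18\right) \frac{247}{35} = \left(-4 + 2\right) \left(-18\right) \frac{247}{35} = \left(-2\right) \left(-18\right) \frac{247}{35} = 36 \cdot \frac{247}{35} = \frac{8892}{35}$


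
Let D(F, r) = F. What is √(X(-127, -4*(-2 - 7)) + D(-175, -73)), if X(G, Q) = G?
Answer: I*√302 ≈ 17.378*I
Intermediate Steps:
√(X(-127, -4*(-2 - 7)) + D(-175, -73)) = √(-127 - 175) = √(-302) = I*√302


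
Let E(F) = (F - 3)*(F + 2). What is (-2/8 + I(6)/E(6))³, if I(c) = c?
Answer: 0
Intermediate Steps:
E(F) = (-3 + F)*(2 + F)
(-2/8 + I(6)/E(6))³ = (-2/8 + 6/(-6 + 6² - 1*6))³ = (-2*⅛ + 6/(-6 + 36 - 6))³ = (-¼ + 6/24)³ = (-¼ + 6*(1/24))³ = (-¼ + ¼)³ = 0³ = 0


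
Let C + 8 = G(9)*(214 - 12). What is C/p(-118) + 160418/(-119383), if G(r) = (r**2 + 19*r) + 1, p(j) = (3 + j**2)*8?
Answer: -5886449677/6650588164 ≈ -0.88510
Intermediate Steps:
p(j) = 24 + 8*j**2
G(r) = 1 + r**2 + 19*r
C = 51098 (C = -8 + (1 + 9**2 + 19*9)*(214 - 12) = -8 + (1 + 81 + 171)*202 = -8 + 253*202 = -8 + 51106 = 51098)
C/p(-118) + 160418/(-119383) = 51098/(24 + 8*(-118)**2) + 160418/(-119383) = 51098/(24 + 8*13924) + 160418*(-1/119383) = 51098/(24 + 111392) - 160418/119383 = 51098/111416 - 160418/119383 = 51098*(1/111416) - 160418/119383 = 25549/55708 - 160418/119383 = -5886449677/6650588164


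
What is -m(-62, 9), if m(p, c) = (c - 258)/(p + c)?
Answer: -249/53 ≈ -4.6981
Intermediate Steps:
m(p, c) = (-258 + c)/(c + p)
-m(-62, 9) = -(-258 + 9)/(9 - 62) = -(-249)/(-53) = -(-1)*(-249)/53 = -1*249/53 = -249/53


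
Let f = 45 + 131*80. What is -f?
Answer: -10525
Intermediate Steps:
f = 10525 (f = 45 + 10480 = 10525)
-f = -1*10525 = -10525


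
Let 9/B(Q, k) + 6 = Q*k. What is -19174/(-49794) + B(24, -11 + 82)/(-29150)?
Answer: 158174879609/410773113300 ≈ 0.38507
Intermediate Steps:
B(Q, k) = 9/(-6 + Q*k)
-19174/(-49794) + B(24, -11 + 82)/(-29150) = -19174/(-49794) + (9/(-6 + 24*(-11 + 82)))/(-29150) = -19174*(-1/49794) + (9/(-6 + 24*71))*(-1/29150) = 9587/24897 + (9/(-6 + 1704))*(-1/29150) = 9587/24897 + (9/1698)*(-1/29150) = 9587/24897 + (9*(1/1698))*(-1/29150) = 9587/24897 + (3/566)*(-1/29150) = 9587/24897 - 3/16498900 = 158174879609/410773113300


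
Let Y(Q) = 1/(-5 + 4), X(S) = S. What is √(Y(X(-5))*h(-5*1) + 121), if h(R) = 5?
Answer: 2*√29 ≈ 10.770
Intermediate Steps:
Y(Q) = -1 (Y(Q) = 1/(-1) = -1)
√(Y(X(-5))*h(-5*1) + 121) = √(-1*5 + 121) = √(-5 + 121) = √116 = 2*√29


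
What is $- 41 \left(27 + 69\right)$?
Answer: $-3936$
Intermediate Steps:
$- 41 \left(27 + 69\right) = \left(-41\right) 96 = -3936$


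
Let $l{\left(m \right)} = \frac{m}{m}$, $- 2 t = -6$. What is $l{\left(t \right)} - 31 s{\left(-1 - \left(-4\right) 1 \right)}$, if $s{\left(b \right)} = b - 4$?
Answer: $32$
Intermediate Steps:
$t = 3$ ($t = \left(- \frac{1}{2}\right) \left(-6\right) = 3$)
$l{\left(m \right)} = 1$
$s{\left(b \right)} = -4 + b$
$l{\left(t \right)} - 31 s{\left(-1 - \left(-4\right) 1 \right)} = 1 - 31 \left(-4 - \left(1 - 4\right)\right) = 1 - 31 \left(-4 - -3\right) = 1 - 31 \left(-4 + \left(-1 + 4\right)\right) = 1 - 31 \left(-4 + 3\right) = 1 - -31 = 1 + 31 = 32$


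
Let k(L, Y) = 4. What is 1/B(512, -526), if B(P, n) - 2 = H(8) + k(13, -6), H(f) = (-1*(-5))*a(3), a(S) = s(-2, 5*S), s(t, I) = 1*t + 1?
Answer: 1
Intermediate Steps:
s(t, I) = 1 + t (s(t, I) = t + 1 = 1 + t)
a(S) = -1 (a(S) = 1 - 2 = -1)
H(f) = -5 (H(f) = -1*(-5)*(-1) = 5*(-1) = -5)
B(P, n) = 1 (B(P, n) = 2 + (-5 + 4) = 2 - 1 = 1)
1/B(512, -526) = 1/1 = 1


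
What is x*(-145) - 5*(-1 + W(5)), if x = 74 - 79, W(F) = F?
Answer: 705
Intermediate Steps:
x = -5
x*(-145) - 5*(-1 + W(5)) = -5*(-145) - 5*(-1 + 5) = 725 - 5*4 = 725 - 20 = 705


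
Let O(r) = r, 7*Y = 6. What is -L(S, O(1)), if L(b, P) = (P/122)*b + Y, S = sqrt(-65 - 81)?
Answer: -6/7 - I*sqrt(146)/122 ≈ -0.85714 - 0.099041*I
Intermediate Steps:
Y = 6/7 (Y = (1/7)*6 = 6/7 ≈ 0.85714)
S = I*sqrt(146) (S = sqrt(-146) = I*sqrt(146) ≈ 12.083*I)
L(b, P) = 6/7 + P*b/122 (L(b, P) = (P/122)*b + 6/7 = P*b/122 + 6/7 = 6/7 + P*b/122)
-L(S, O(1)) = -(6/7 + (1/122)*1*(I*sqrt(146))) = -(6/7 + I*sqrt(146)/122) = -6/7 - I*sqrt(146)/122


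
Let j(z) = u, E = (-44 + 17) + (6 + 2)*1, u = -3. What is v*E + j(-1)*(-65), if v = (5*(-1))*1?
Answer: 290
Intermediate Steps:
E = -19 (E = -27 + 8*1 = -27 + 8 = -19)
j(z) = -3
v = -5 (v = -5*1 = -5)
v*E + j(-1)*(-65) = -5*(-19) - 3*(-65) = 95 + 195 = 290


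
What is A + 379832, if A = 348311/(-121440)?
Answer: 46126449769/121440 ≈ 3.7983e+5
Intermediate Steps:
A = -348311/121440 (A = 348311*(-1/121440) = -348311/121440 ≈ -2.8682)
A + 379832 = -348311/121440 + 379832 = 46126449769/121440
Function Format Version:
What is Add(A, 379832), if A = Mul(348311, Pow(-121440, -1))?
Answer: Rational(46126449769, 121440) ≈ 3.7983e+5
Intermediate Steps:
A = Rational(-348311, 121440) (A = Mul(348311, Rational(-1, 121440)) = Rational(-348311, 121440) ≈ -2.8682)
Add(A, 379832) = Add(Rational(-348311, 121440), 379832) = Rational(46126449769, 121440)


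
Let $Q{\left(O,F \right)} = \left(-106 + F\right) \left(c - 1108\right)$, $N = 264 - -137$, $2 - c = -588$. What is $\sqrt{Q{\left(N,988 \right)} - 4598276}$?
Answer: $4 i \sqrt{315947} \approx 2248.4 i$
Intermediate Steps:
$c = 590$ ($c = 2 - -588 = 2 + 588 = 590$)
$N = 401$ ($N = 264 + 137 = 401$)
$Q{\left(O,F \right)} = 54908 - 518 F$ ($Q{\left(O,F \right)} = \left(-106 + F\right) \left(590 - 1108\right) = \left(-106 + F\right) \left(-518\right) = 54908 - 518 F$)
$\sqrt{Q{\left(N,988 \right)} - 4598276} = \sqrt{\left(54908 - 511784\right) - 4598276} = \sqrt{-456876 - 4598276} = \sqrt{-5055152} = 4 i \sqrt{315947}$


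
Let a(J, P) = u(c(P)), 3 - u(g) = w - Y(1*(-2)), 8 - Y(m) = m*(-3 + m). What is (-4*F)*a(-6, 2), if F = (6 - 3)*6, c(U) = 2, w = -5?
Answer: -432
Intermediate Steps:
Y(m) = 8 - m*(-3 + m)
u(g) = 6 (u(g) = 3 - (-5 - (8 - (1*(-2))² + 3*(1*(-2)))) = 3 - (-5 - (8 - 1*(-2)² + 3*(-2))) = 3 - (-5 - (8 - 1*4 - 6)) = 3 - (-5 - (8 - 4 - 6)) = 3 - (-5 - 1*(-2)) = 3 - (-5 + 2) = 3 - 1*(-3) = 3 + 3 = 6)
a(J, P) = 6
F = 18 (F = 3*6 = 18)
(-4*F)*a(-6, 2) = -4*18*6 = -72*6 = -432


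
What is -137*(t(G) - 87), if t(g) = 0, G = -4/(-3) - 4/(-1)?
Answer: 11919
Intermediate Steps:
G = 16/3 (G = -4*(-⅓) - 4*(-1) = 4/3 + 4 = 16/3 ≈ 5.3333)
-137*(t(G) - 87) = -137*(0 - 87) = -137*(-87) = 11919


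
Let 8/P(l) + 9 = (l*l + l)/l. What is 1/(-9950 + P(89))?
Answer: -81/805942 ≈ -0.00010050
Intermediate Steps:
P(l) = 8/(-9 + (l + l²)/l) (P(l) = 8/(-9 + (l*l + l)/l) = 8/(-9 + (l² + l)/l) = 8/(-9 + (l + l²)/l))
1/(-9950 + P(89)) = 1/(-9950 + 8/(-8 + 89)) = 1/(-9950 + 8/81) = 1/(-805942/81) = -81/805942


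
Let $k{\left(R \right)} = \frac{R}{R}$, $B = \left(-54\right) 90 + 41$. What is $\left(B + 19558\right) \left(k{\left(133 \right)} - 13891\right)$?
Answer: $-204724710$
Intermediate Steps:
$B = -4819$ ($B = -4860 + 41 = -4819$)
$k{\left(R \right)} = 1$
$\left(B + 19558\right) \left(k{\left(133 \right)} - 13891\right) = \left(-4819 + 19558\right) \left(1 - 13891\right) = 14739 \left(-13890\right) = -204724710$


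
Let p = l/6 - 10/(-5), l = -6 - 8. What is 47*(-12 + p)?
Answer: -1739/3 ≈ -579.67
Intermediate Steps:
l = -14
p = -1/3 (p = -14/6 - 10/(-5) = -14*1/6 - 10*(-1/5) = -7/3 + 2 = -1/3 ≈ -0.33333)
47*(-12 + p) = 47*(-12 - 1/3) = 47*(-37/3) = -1739/3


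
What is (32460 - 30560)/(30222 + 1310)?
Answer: 475/7883 ≈ 0.060256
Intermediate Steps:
(32460 - 30560)/(30222 + 1310) = 1900/31532 = 1900*(1/31532) = 475/7883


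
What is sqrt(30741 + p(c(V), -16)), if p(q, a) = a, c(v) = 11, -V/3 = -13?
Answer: 5*sqrt(1229) ≈ 175.29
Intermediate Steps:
V = 39 (V = -3*(-13) = 39)
sqrt(30741 + p(c(V), -16)) = sqrt(30741 - 16) = sqrt(30725) = 5*sqrt(1229)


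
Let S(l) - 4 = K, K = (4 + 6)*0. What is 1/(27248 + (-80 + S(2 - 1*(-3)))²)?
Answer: 1/33024 ≈ 3.0281e-5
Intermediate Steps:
K = 0 (K = 10*0 = 0)
S(l) = 4 (S(l) = 4 + 0 = 4)
1/(27248 + (-80 + S(2 - 1*(-3)))²) = 1/(27248 + (-80 + 4)²) = 1/(27248 + (-76)²) = 1/(27248 + 5776) = 1/33024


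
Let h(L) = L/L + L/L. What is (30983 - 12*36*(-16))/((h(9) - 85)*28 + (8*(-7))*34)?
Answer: -37895/4228 ≈ -8.9629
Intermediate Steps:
h(L) = 2 (h(L) = 1 + 1 = 2)
(30983 - 12*36*(-16))/((h(9) - 85)*28 + (8*(-7))*34) = (30983 - 12*36*(-16))/((2 - 85)*28 + (8*(-7))*34) = (30983 - 432*(-16))/(-83*28 - 56*34) = (30983 + 6912)/(-2324 - 1904) = 37895/(-4228) = 37895*(-1/4228) = -37895/4228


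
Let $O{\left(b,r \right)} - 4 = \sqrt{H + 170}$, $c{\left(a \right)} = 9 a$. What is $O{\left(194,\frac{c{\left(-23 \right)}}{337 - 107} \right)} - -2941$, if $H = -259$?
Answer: $2945 + i \sqrt{89} \approx 2945.0 + 9.434 i$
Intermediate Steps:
$O{\left(b,r \right)} = 4 + i \sqrt{89}$ ($O{\left(b,r \right)} = 4 + \sqrt{-259 + 170} = 4 + \sqrt{-89} = 4 + i \sqrt{89}$)
$O{\left(194,\frac{c{\left(-23 \right)}}{337 - 107} \right)} - -2941 = \left(4 + i \sqrt{89}\right) - -2941 = \left(4 + i \sqrt{89}\right) + 2941 = 2945 + i \sqrt{89}$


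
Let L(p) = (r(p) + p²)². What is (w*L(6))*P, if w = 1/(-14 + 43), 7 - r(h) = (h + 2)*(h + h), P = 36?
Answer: 101124/29 ≈ 3487.0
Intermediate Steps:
r(h) = 7 - 2*h*(2 + h) (r(h) = 7 - (h + 2)*(h + h) = 7 - (2 + h)*2*h = 7 - 2*h*(2 + h))
w = 1/29 ≈ 0.034483
L(p) = (7 - p² - 4*p)² (L(p) = ((7 - 4*p - 2*p²) + p²)² = (7 - p² - 4*p)²)
(w*L(6))*P = ((-7 + 6² + 4*6)²/29)*36 = ((-7 + 36 + 24)²/29)*36 = ((1/29)*53²)*36 = ((1/29)*2809)*36 = (2809/29)*36 = 101124/29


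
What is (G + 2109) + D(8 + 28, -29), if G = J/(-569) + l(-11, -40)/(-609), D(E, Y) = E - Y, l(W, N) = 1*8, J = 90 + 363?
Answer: 753056225/346521 ≈ 2173.2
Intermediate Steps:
J = 453
l(W, N) = 8
G = -280429/346521 (G = 453/(-569) + 8/(-609) = 453*(-1/569) + 8*(-1/609) = -453/569 - 8/609 = -280429/346521 ≈ -0.80927)
(G + 2109) + D(8 + 28, -29) = (-280429/346521 + 2109) + ((8 + 28) - 1*(-29)) = 730532360/346521 + (36 + 29) = 730532360/346521 + 65 = 753056225/346521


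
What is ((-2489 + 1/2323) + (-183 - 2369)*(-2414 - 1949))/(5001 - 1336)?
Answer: 25859373502/8513795 ≈ 3037.4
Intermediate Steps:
((-2489 + 1/2323) + (-183 - 2369)*(-2414 - 1949))/(5001 - 1336) = ((-2489 + 1/2323) - 2552*(-4363))/3665 = (-5781946/2323 + 11134376)*(1/3665) = (25859373502/2323)*(1/3665) = 25859373502/8513795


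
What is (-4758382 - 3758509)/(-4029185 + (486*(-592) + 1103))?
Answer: 8516891/4315794 ≈ 1.9734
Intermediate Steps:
(-4758382 - 3758509)/(-4029185 + (486*(-592) + 1103)) = -8516891/(-4029185 + (-287712 + 1103)) = -8516891/(-4029185 - 286609) = -8516891/(-4315794) = -8516891*(-1/4315794) = 8516891/4315794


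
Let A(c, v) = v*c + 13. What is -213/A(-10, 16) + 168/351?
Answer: 11051/5733 ≈ 1.9276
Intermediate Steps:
A(c, v) = 13 + c*v (A(c, v) = c*v + 13 = 13 + c*v)
-213/A(-10, 16) + 168/351 = -213/(13 - 10*16) + 168/351 = -213/(13 - 160) + 168*(1/351) = -213/(-147) + 56/117 = -213*(-1/147) + 56/117 = 71/49 + 56/117 = 11051/5733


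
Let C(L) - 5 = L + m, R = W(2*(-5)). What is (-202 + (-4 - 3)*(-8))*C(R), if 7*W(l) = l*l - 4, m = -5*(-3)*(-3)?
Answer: 26864/7 ≈ 3837.7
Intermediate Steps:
m = -45 (m = 15*(-3) = -45)
W(l) = -4/7 + l²/7 (W(l) = (l*l - 4)/7 = (l² - 4)/7 = (-4 + l²)/7 = -4/7 + l²/7)
R = 96/7 (R = -4/7 + (2*(-5))²/7 = -4/7 + (⅐)*(-10)² = -4/7 + (⅐)*100 = -4/7 + 100/7 = 96/7 ≈ 13.714)
C(L) = -40 + L (C(L) = 5 + (L - 45) = 5 + (-45 + L) = -40 + L)
(-202 + (-4 - 3)*(-8))*C(R) = (-202 + (-4 - 3)*(-8))*(-40 + 96/7) = (-202 - 7*(-8))*(-184/7) = (-202 + 56)*(-184/7) = -146*(-184/7) = 26864/7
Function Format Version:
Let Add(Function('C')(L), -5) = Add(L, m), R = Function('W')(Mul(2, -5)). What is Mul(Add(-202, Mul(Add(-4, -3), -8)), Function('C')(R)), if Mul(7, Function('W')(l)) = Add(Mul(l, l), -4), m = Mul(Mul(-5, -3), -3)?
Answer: Rational(26864, 7) ≈ 3837.7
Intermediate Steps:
m = -45 (m = Mul(15, -3) = -45)
Function('W')(l) = Add(Rational(-4, 7), Mul(Rational(1, 7), Pow(l, 2))) (Function('W')(l) = Mul(Rational(1, 7), Add(Mul(l, l), -4)) = Mul(Rational(1, 7), Add(Pow(l, 2), -4)) = Mul(Rational(1, 7), Add(-4, Pow(l, 2))) = Add(Rational(-4, 7), Mul(Rational(1, 7), Pow(l, 2))))
R = Rational(96, 7) (R = Add(Rational(-4, 7), Mul(Rational(1, 7), Pow(Mul(2, -5), 2))) = Add(Rational(-4, 7), Mul(Rational(1, 7), Pow(-10, 2))) = Add(Rational(-4, 7), Mul(Rational(1, 7), 100)) = Add(Rational(-4, 7), Rational(100, 7)) = Rational(96, 7) ≈ 13.714)
Function('C')(L) = Add(-40, L) (Function('C')(L) = Add(5, Add(L, -45)) = Add(5, Add(-45, L)) = Add(-40, L))
Mul(Add(-202, Mul(Add(-4, -3), -8)), Function('C')(R)) = Mul(Add(-202, Mul(Add(-4, -3), -8)), Add(-40, Rational(96, 7))) = Mul(Add(-202, Mul(-7, -8)), Rational(-184, 7)) = Mul(Add(-202, 56), Rational(-184, 7)) = Mul(-146, Rational(-184, 7)) = Rational(26864, 7)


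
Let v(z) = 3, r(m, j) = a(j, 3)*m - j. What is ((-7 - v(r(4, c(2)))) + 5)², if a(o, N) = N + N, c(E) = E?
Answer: 25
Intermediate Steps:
a(o, N) = 2*N
r(m, j) = -j + 6*m (r(m, j) = (2*3)*m - j = 6*m - j = -j + 6*m)
((-7 - v(r(4, c(2)))) + 5)² = ((-7 - 1*3) + 5)² = ((-7 - 3) + 5)² = (-10 + 5)² = (-5)² = 25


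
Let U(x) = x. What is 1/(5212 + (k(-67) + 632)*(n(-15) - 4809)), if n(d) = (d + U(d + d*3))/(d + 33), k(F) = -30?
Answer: -3/8676943 ≈ -3.4574e-7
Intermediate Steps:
n(d) = 5*d/(33 + d) (n(d) = (d + (d + d*3))/(d + 33) = (d + (d + 3*d))/(33 + d) = (d + 4*d)/(33 + d) = (5*d)/(33 + d) = 5*d/(33 + d))
1/(5212 + (k(-67) + 632)*(n(-15) - 4809)) = 1/(5212 + (-30 + 632)*(5*(-15)/(33 - 15) - 4809)) = 1/(5212 + 602*(5*(-15)/18 - 4809)) = 1/(5212 + 602*(5*(-15)*(1/18) - 4809)) = 1/(5212 + 602*(-25/6 - 4809)) = 1/(5212 + 602*(-28879/6)) = 1/(5212 - 8692579/3) = 1/(-8676943/3) = -3/8676943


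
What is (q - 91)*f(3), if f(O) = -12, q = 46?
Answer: 540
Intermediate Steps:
(q - 91)*f(3) = (46 - 91)*(-12) = -45*(-12) = 540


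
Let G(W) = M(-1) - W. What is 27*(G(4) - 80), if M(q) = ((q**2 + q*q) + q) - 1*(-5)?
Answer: -2106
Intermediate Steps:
M(q) = 5 + q + 2*q**2 (M(q) = ((q**2 + q**2) + q) + 5 = (2*q**2 + q) + 5 = (q + 2*q**2) + 5 = 5 + q + 2*q**2)
G(W) = 6 - W (G(W) = (5 - 1 + 2*(-1)**2) - W = (5 - 1 + 2*1) - W = (5 - 1 + 2) - W = 6 - W)
27*(G(4) - 80) = 27*((6 - 1*4) - 80) = 27*((6 - 4) - 80) = 27*(2 - 80) = 27*(-78) = -2106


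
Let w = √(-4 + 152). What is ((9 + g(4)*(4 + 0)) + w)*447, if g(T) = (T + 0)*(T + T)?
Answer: 61239 + 894*√37 ≈ 66677.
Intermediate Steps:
g(T) = 2*T² (g(T) = T*(2*T) = 2*T²)
w = 2*√37 (w = √148 = 2*√37 ≈ 12.166)
((9 + g(4)*(4 + 0)) + w)*447 = ((9 + (2*4²)*(4 + 0)) + 2*√37)*447 = ((9 + (2*16)*4) + 2*√37)*447 = ((9 + 32*4) + 2*√37)*447 = ((9 + 128) + 2*√37)*447 = (137 + 2*√37)*447 = 61239 + 894*√37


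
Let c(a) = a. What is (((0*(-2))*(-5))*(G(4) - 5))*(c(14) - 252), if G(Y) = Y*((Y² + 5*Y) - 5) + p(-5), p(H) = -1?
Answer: 0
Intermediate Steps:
G(Y) = -1 + Y*(-5 + Y² + 5*Y) (G(Y) = Y*((Y² + 5*Y) - 5) - 1 = Y*(-5 + Y² + 5*Y) - 1 = -1 + Y*(-5 + Y² + 5*Y))
(((0*(-2))*(-5))*(G(4) - 5))*(c(14) - 252) = (((0*(-2))*(-5))*((-1 + 4³ - 5*4 + 5*4²) - 5))*(14 - 252) = ((0*(-5))*((-1 + 64 - 20 + 5*16) - 5))*(-238) = (0*((-1 + 64 - 20 + 80) - 5))*(-238) = (0*(123 - 5))*(-238) = (0*118)*(-238) = 0*(-238) = 0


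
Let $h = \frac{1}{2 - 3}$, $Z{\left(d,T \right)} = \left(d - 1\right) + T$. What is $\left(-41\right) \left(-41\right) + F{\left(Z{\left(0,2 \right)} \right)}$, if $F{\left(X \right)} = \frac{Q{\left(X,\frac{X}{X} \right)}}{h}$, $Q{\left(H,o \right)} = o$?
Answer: $1680$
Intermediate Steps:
$Z{\left(d,T \right)} = -1 + T + d$ ($Z{\left(d,T \right)} = \left(-1 + d\right) + T = -1 + T + d$)
$h = -1$ ($h = \frac{1}{-1} = -1$)
$F{\left(X \right)} = -1$ ($F{\left(X \right)} = \frac{X \frac{1}{X}}{-1} = 1 \left(-1\right) = -1$)
$\left(-41\right) \left(-41\right) + F{\left(Z{\left(0,2 \right)} \right)} = \left(-41\right) \left(-41\right) - 1 = 1681 - 1 = 1680$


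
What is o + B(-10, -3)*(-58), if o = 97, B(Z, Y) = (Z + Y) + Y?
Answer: 1025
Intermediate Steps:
B(Z, Y) = Z + 2*Y (B(Z, Y) = (Y + Z) + Y = Z + 2*Y)
o + B(-10, -3)*(-58) = 97 + (-10 + 2*(-3))*(-58) = 97 + (-10 - 6)*(-58) = 97 - 16*(-58) = 97 + 928 = 1025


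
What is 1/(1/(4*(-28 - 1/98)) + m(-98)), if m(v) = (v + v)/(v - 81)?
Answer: 982710/1067269 ≈ 0.92077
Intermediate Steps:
m(v) = 2*v/(-81 + v) (m(v) = (2*v)/(-81 + v) = 2*v/(-81 + v))
1/(1/(4*(-28 - 1/98)) + m(-98)) = 1/(1/(4*(-28 - 1/98)) + 2*(-98)/(-81 - 98)) = 1/(1/(4*(-28 - 1*1/98)) + 2*(-98)/(-179)) = 1/(1/(4*(-28 - 1/98)) + 2*(-98)*(-1/179)) = 1/(1/(4*(-2745/98)) + 196/179) = 1/(1/(-5490/49) + 196/179) = 1/(-49/5490 + 196/179) = 1/(1067269/982710) = 982710/1067269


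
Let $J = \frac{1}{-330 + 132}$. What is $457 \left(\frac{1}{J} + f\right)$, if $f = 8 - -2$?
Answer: $-85916$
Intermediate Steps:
$f = 10$ ($f = 8 + 2 = 10$)
$J = - \frac{1}{198}$ ($J = \frac{1}{-198} = - \frac{1}{198} \approx -0.0050505$)
$457 \left(\frac{1}{J} + f\right) = 457 \left(\frac{1}{- \frac{1}{198}} + 10\right) = 457 \left(-198 + 10\right) = 457 \left(-188\right) = -85916$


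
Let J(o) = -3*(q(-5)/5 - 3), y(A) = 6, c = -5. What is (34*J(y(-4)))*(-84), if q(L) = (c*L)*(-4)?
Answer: -197064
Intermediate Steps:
q(L) = 20*L (q(L) = -5*L*(-4) = 20*L)
J(o) = 69 (J(o) = -3*((20*(-5))/5 - 3) = -3*(-100*1/5 - 3) = -3*(-20 - 3) = -3*(-23) = 69)
(34*J(y(-4)))*(-84) = (34*69)*(-84) = 2346*(-84) = -197064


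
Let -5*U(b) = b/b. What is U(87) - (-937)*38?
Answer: 178029/5 ≈ 35606.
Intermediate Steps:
U(b) = -⅕ (U(b) = -b/(5*b) = -⅕*1 = -⅕)
U(87) - (-937)*38 = -⅕ - (-937)*38 = -⅕ - 1*(-35606) = -⅕ + 35606 = 178029/5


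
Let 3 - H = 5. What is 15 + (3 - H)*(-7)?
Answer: -20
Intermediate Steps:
H = -2 (H = 3 - 1*5 = 3 - 5 = -2)
15 + (3 - H)*(-7) = 15 + (3 - 1*(-2))*(-7) = 15 + (3 + 2)*(-7) = 15 + 5*(-7) = 15 - 35 = -20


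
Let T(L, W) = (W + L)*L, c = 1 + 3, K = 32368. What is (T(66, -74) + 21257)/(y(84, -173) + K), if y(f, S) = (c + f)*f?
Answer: 20729/39760 ≈ 0.52135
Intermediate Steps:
c = 4
T(L, W) = L*(L + W) (T(L, W) = (L + W)*L = L*(L + W))
y(f, S) = f*(4 + f) (y(f, S) = (4 + f)*f = f*(4 + f))
(T(66, -74) + 21257)/(y(84, -173) + K) = (66*(66 - 74) + 21257)/(84*(4 + 84) + 32368) = (66*(-8) + 21257)/(84*88 + 32368) = (-528 + 21257)/(7392 + 32368) = 20729/39760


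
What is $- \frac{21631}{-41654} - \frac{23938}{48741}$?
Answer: $\frac{57203119}{2030257614} \approx 0.028175$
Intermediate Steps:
$- \frac{21631}{-41654} - \frac{23938}{48741} = \left(-21631\right) \left(- \frac{1}{41654}\right) - \frac{23938}{48741} = \frac{21631}{41654} - \frac{23938}{48741} = \frac{57203119}{2030257614}$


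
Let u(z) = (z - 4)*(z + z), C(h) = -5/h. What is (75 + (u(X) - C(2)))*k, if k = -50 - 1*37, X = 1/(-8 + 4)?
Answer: -55419/8 ≈ -6927.4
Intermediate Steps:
X = -¼ (X = 1/(-4) = -¼ ≈ -0.25000)
u(z) = 2*z*(-4 + z) (u(z) = (-4 + z)*(2*z) = 2*z*(-4 + z))
k = -87 (k = -50 - 37 = -87)
(75 + (u(X) - C(2)))*k = (75 + (2*(-¼)*(-4 - ¼) - (-5)/2))*(-87) = (75 + (2*(-¼)*(-17/4) - (-5)/2))*(-87) = (75 + (17/8 - 1*(-5/2)))*(-87) = (75 + (17/8 + 5/2))*(-87) = (75 + 37/8)*(-87) = (637/8)*(-87) = -55419/8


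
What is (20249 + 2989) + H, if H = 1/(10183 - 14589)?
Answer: 102386627/4406 ≈ 23238.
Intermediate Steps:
H = -1/4406 (H = 1/(-4406) = -1/4406 ≈ -0.00022696)
(20249 + 2989) + H = (20249 + 2989) - 1/4406 = 23238 - 1/4406 = 102386627/4406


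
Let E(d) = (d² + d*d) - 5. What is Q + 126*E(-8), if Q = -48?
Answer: 15450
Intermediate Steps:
E(d) = -5 + 2*d² (E(d) = (d² + d²) - 5 = 2*d² - 5 = -5 + 2*d²)
Q + 126*E(-8) = -48 + 126*(-5 + 2*(-8)²) = -48 + 126*(-5 + 2*64) = -48 + 126*(-5 + 128) = -48 + 126*123 = -48 + 15498 = 15450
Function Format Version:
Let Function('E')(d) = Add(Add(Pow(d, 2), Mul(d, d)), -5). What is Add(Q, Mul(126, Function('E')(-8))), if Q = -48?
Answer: 15450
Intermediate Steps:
Function('E')(d) = Add(-5, Mul(2, Pow(d, 2))) (Function('E')(d) = Add(Add(Pow(d, 2), Pow(d, 2)), -5) = Add(Mul(2, Pow(d, 2)), -5) = Add(-5, Mul(2, Pow(d, 2))))
Add(Q, Mul(126, Function('E')(-8))) = Add(-48, Mul(126, Add(-5, Mul(2, Pow(-8, 2))))) = Add(-48, Mul(126, Add(-5, Mul(2, 64)))) = Add(-48, Mul(126, Add(-5, 128))) = Add(-48, Mul(126, 123)) = Add(-48, 15498) = 15450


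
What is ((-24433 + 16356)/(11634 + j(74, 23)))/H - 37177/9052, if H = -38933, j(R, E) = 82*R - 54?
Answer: -6385964087841/1554883728592 ≈ -4.1070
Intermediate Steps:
j(R, E) = -54 + 82*R
((-24433 + 16356)/(11634 + j(74, 23)))/H - 37177/9052 = ((-24433 + 16356)/(11634 + (-54 + 82*74)))/(-38933) - 37177/9052 = -8077/(11634 + (-54 + 6068))*(-1/38933) - 37177*1/9052 = -8077/(11634 + 6014)*(-1/38933) - 37177/9052 = -8077/17648*(-1/38933) - 37177/9052 = 8077/687089584 - 37177/9052 = -6385964087841/1554883728592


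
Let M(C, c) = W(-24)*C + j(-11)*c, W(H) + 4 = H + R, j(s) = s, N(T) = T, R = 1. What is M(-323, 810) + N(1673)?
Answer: 1484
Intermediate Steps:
W(H) = -3 + H (W(H) = -4 + (H + 1) = -4 + (1 + H) = -3 + H)
M(C, c) = -27*C - 11*c (M(C, c) = (-3 - 24)*C - 11*c = -27*C - 11*c)
M(-323, 810) + N(1673) = (-27*(-323) - 11*810) + 1673 = (8721 - 8910) + 1673 = -189 + 1673 = 1484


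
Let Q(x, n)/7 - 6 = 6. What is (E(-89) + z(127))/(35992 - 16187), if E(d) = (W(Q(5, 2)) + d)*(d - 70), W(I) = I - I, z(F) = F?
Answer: 14278/19805 ≈ 0.72093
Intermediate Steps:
Q(x, n) = 84 (Q(x, n) = 42 + 7*6 = 42 + 42 = 84)
W(I) = 0
E(d) = d*(-70 + d) (E(d) = (0 + d)*(d - 70) = d*(-70 + d))
(E(-89) + z(127))/(35992 - 16187) = (-89*(-70 - 89) + 127)/(35992 - 16187) = (-89*(-159) + 127)/19805 = (14151 + 127)*(1/19805) = 14278*(1/19805) = 14278/19805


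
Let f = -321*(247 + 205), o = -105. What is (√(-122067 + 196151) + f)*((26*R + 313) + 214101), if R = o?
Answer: -30713654928 + 423368*√18521 ≈ -3.0656e+10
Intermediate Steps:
f = -145092 (f = -321*452 = -145092)
R = -105
(√(-122067 + 196151) + f)*((26*R + 313) + 214101) = (√(-122067 + 196151) - 145092)*((26*(-105) + 313) + 214101) = (√74084 - 145092)*((-2730 + 313) + 214101) = (2*√18521 - 145092)*(-2417 + 214101) = (-145092 + 2*√18521)*211684 = -30713654928 + 423368*√18521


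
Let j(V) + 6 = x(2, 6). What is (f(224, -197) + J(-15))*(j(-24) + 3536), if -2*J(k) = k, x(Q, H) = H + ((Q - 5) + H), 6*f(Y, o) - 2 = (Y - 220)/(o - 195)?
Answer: 5432365/196 ≈ 27716.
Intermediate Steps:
f(Y, o) = ⅓ + (-220 + Y)/(6*(-195 + o)) (f(Y, o) = ⅓ + ((Y - 220)/(o - 195))/6 = ⅓ + ((-220 + Y)/(-195 + o))/6 = ⅓ + (-220 + Y)/(6*(-195 + o)))
x(Q, H) = -5 + Q + 2*H (x(Q, H) = H + ((-5 + Q) + H) = H + (-5 + H + Q) = -5 + Q + 2*H)
j(V) = 3 (j(V) = -6 + (-5 + 2 + 2*6) = -6 + (-5 + 2 + 12) = -6 + 9 = 3)
J(k) = -k/2
(f(224, -197) + J(-15))*(j(-24) + 3536) = ((-610 + 224 + 2*(-197))/(6*(-195 - 197)) - ½*(-15))*(3 + 3536) = ((⅙)*(-610 + 224 - 394)/(-392) + 15/2)*3539 = ((⅙)*(-1/392)*(-780) + 15/2)*3539 = (65/196 + 15/2)*3539 = (1535/196)*3539 = 5432365/196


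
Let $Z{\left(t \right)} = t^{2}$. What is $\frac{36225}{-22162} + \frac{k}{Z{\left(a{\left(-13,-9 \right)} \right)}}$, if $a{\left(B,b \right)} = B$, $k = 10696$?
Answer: $\frac{32988961}{535054} \approx 61.655$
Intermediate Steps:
$\frac{36225}{-22162} + \frac{k}{Z{\left(a{\left(-13,-9 \right)} \right)}} = \frac{36225}{-22162} + \frac{10696}{\left(-13\right)^{2}} = 36225 \left(- \frac{1}{22162}\right) + \frac{10696}{169} = - \frac{5175}{3166} + 10696 \cdot \frac{1}{169} = - \frac{5175}{3166} + \frac{10696}{169} = \frac{32988961}{535054}$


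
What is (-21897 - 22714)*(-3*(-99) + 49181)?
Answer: -2207263058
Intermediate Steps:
(-21897 - 22714)*(-3*(-99) + 49181) = -44611*(297 + 49181) = -44611*49478 = -2207263058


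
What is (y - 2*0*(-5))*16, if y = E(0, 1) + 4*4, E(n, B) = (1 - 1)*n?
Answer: 256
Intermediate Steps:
E(n, B) = 0 (E(n, B) = 0*n = 0)
y = 16 (y = 0 + 4*4 = 0 + 16 = 16)
(y - 2*0*(-5))*16 = (16 - 2*0*(-5))*16 = (16 + 0*(-5))*16 = (16 + 0)*16 = 16*16 = 256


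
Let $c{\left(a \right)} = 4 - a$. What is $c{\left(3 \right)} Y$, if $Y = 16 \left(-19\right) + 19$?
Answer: $-285$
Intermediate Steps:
$Y = -285$ ($Y = -304 + 19 = -285$)
$c{\left(3 \right)} Y = \left(4 - 3\right) \left(-285\right) = 1 \left(-285\right) = -285$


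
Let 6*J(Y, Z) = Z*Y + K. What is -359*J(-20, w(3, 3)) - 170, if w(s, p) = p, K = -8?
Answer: 11696/3 ≈ 3898.7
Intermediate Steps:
J(Y, Z) = -4/3 + Y*Z/6 (J(Y, Z) = (Z*Y - 8)/6 = (Y*Z - 8)/6 = (-8 + Y*Z)/6 = -4/3 + Y*Z/6)
-359*J(-20, w(3, 3)) - 170 = -359*(-4/3 + (⅙)*(-20)*3) - 170 = -359*(-4/3 - 10) - 170 = -359*(-34/3) - 170 = 12206/3 - 170 = 11696/3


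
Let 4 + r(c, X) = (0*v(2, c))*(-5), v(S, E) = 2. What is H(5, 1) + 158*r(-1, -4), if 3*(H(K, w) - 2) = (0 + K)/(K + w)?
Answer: -11335/18 ≈ -629.72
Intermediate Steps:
H(K, w) = 2 + K/(3*(K + w)) (H(K, w) = 2 + ((0 + K)/(K + w))/3 = 2 + (K/(K + w))/3 = 2 + K/(3*(K + w)))
r(c, X) = -4 (r(c, X) = -4 + (0*2)*(-5) = -4 + 0*(-5) = -4 + 0 = -4)
H(5, 1) + 158*r(-1, -4) = (2*1 + (7/3)*5)/(5 + 1) + 158*(-4) = (2 + 35/3)/6 - 632 = (⅙)*(41/3) - 632 = 41/18 - 632 = -11335/18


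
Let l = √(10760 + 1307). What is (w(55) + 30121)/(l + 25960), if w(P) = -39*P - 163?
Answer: 21879560/20421501 - 9271*√12067/224636511 ≈ 1.0669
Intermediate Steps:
w(P) = -163 - 39*P
l = √12067 ≈ 109.85
(w(55) + 30121)/(l + 25960) = ((-163 - 39*55) + 30121)/(√12067 + 25960) = ((-163 - 2145) + 30121)/(25960 + √12067) = (-2308 + 30121)/(25960 + √12067) = 27813/(25960 + √12067)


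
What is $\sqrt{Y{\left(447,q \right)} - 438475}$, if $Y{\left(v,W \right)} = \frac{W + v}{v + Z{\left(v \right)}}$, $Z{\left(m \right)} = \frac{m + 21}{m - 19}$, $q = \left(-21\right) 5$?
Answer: $\frac{i \sqrt{27999246379366}}{7991} \approx 662.17 i$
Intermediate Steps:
$q = -105$
$Z{\left(m \right)} = \frac{21 + m}{-19 + m}$
$Y{\left(v,W \right)} = \frac{W + v}{v + \frac{21 + v}{-19 + v}}$
$\sqrt{Y{\left(447,q \right)} - 438475} = \sqrt{\frac{\left(-19 + 447\right) \left(-105 + 447\right)}{21 + 447 + 447 \left(-19 + 447\right)} - 438475} = \sqrt{\frac{1}{21 + 447 + 447 \cdot 428} \cdot 428 \cdot 342 - 438475} = \sqrt{\frac{1}{21 + 447 + 191316} \cdot 428 \cdot 342 - 438475} = \sqrt{\frac{1}{191784} \cdot 428 \cdot 342 - 438475} = \sqrt{\frac{6099}{7991} - 438475} = \sqrt{- \frac{3503847626}{7991}} = \frac{i \sqrt{27999246379366}}{7991}$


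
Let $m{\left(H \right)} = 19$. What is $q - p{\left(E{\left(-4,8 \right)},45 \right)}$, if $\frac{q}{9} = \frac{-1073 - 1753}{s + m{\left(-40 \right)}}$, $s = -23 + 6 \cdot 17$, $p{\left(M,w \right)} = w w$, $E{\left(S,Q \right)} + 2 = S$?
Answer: $- \frac{111942}{49} \approx -2284.5$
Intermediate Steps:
$E{\left(S,Q \right)} = -2 + S$
$p{\left(M,w \right)} = w^{2}$
$s = 79$ ($s = -23 + 102 = 79$)
$q = - \frac{12717}{49}$ ($q = 9 \frac{-1073 - 1753}{79 + 19} = 9 \left(- \frac{2826}{98}\right) = 9 \left(\left(-2826\right) \frac{1}{98}\right) = 9 \left(- \frac{1413}{49}\right) = - \frac{12717}{49} \approx -259.53$)
$q - p{\left(E{\left(-4,8 \right)},45 \right)} = - \frac{12717}{49} - 45^{2} = - \frac{12717}{49} - 2025 = - \frac{111942}{49}$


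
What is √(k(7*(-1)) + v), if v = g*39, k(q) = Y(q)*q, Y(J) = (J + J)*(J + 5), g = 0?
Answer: 14*I ≈ 14.0*I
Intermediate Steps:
Y(J) = 2*J*(5 + J) (Y(J) = (2*J)*(5 + J) = 2*J*(5 + J))
k(q) = 2*q²*(5 + q) (k(q) = (2*q*(5 + q))*q = 2*q²*(5 + q))
v = 0 (v = 0*39 = 0)
√(k(7*(-1)) + v) = √(2*(7*(-1))²*(5 + 7*(-1)) + 0) = √(2*(-7)²*(5 - 7) + 0) = √(2*49*(-2) + 0) = √(-196 + 0) = √(-196) = 14*I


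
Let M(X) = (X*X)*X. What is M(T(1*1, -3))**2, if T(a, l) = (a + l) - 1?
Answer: 729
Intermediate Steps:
T(a, l) = -1 + a + l
M(X) = X**3 (M(X) = X**2*X = X**3)
M(T(1*1, -3))**2 = ((-1 + 1*1 - 3)**3)**2 = ((-1 + 1 - 3)**3)**2 = ((-3)**3)**2 = (-27)**2 = 729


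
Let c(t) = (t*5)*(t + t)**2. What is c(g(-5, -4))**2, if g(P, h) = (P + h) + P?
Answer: 3011814400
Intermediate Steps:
g(P, h) = h + 2*P
c(t) = 20*t**3 (c(t) = (5*t)*(2*t)**2 = (5*t)*(4*t**2) = 20*t**3)
c(g(-5, -4))**2 = (20*(-4 + 2*(-5))**3)**2 = (20*(-4 - 10)**3)**2 = (20*(-14)**3)**2 = (20*(-2744))**2 = (-54880)**2 = 3011814400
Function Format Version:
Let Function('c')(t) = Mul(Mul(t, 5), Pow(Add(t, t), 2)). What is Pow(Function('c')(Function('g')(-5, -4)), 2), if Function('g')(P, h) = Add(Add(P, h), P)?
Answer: 3011814400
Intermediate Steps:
Function('g')(P, h) = Add(h, Mul(2, P))
Function('c')(t) = Mul(20, Pow(t, 3)) (Function('c')(t) = Mul(Mul(5, t), Pow(Mul(2, t), 2)) = Mul(Mul(5, t), Mul(4, Pow(t, 2))) = Mul(20, Pow(t, 3)))
Pow(Function('c')(Function('g')(-5, -4)), 2) = Pow(Mul(20, Pow(Add(-4, Mul(2, -5)), 3)), 2) = Pow(Mul(20, Pow(Add(-4, -10), 3)), 2) = Pow(Mul(20, Pow(-14, 3)), 2) = Pow(Mul(20, -2744), 2) = Pow(-54880, 2) = 3011814400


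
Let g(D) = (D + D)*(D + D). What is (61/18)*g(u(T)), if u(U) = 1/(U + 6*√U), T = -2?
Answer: 61*I/(18*(-17*I + 6*√2)) ≈ -0.15959 + 0.079656*I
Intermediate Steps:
g(D) = 4*D² (g(D) = (2*D)*(2*D) = 4*D²)
(61/18)*g(u(T)) = (61/18)*(4*(1/(-2 + 6*√(-2)))²) = (61*(1/18))*(4*(1/(-2 + 6*(I*√2)))²) = 61*(4*(1/(-2 + 6*I*√2))²)/18 = 61*(4/(-2 + 6*I*√2)²)/18 = 122/(9*(-2 + 6*I*√2)²)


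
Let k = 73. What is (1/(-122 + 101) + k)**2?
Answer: 2347024/441 ≈ 5322.0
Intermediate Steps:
(1/(-122 + 101) + k)**2 = (1/(-122 + 101) + 73)**2 = (1/(-21) + 73)**2 = (-1/21 + 73)**2 = (1532/21)**2 = 2347024/441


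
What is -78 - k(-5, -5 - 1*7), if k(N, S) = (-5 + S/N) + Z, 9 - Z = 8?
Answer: -382/5 ≈ -76.400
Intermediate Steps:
Z = 1 (Z = 9 - 1*8 = 9 - 8 = 1)
k(N, S) = -4 + S/N (k(N, S) = (-5 + S/N) + 1 = -4 + S/N)
-78 - k(-5, -5 - 1*7) = -78 - (-4 + (-5 - 1*7)/(-5)) = -78 - (-4 + (-5 - 7)*(-1/5)) = -78 - (-4 - 12*(-1/5)) = -78 - (-4 + 12/5) = -78 - 1*(-8/5) = -78 + 8/5 = -382/5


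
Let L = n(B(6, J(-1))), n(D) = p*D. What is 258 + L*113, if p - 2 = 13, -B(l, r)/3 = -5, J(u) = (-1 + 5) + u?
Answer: 25683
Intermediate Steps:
J(u) = 4 + u
B(l, r) = 15 (B(l, r) = -3*(-5) = 15)
p = 15 (p = 2 + 13 = 15)
n(D) = 15*D
L = 225 (L = 15*15 = 225)
258 + L*113 = 258 + 225*113 = 258 + 25425 = 25683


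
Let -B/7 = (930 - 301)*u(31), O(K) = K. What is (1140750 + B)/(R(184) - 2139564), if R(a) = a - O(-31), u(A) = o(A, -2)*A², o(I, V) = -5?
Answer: -22297165/2139349 ≈ -10.422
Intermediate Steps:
u(A) = -5*A²
R(a) = 31 + a (R(a) = a - 1*(-31) = a + 31 = 31 + a)
B = 21156415 (B = -7*(930 - 301)*(-5*31²) = -4403*(-5*961) = -4403*(-4805) = -7*(-3022345) = 21156415)
(1140750 + B)/(R(184) - 2139564) = (1140750 + 21156415)/((31 + 184) - 2139564) = 22297165/(215 - 2139564) = 22297165/(-2139349) = 22297165*(-1/2139349) = -22297165/2139349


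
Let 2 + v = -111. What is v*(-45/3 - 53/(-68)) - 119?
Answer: 101179/68 ≈ 1487.9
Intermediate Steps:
v = -113 (v = -2 - 111 = -113)
v*(-45/3 - 53/(-68)) - 119 = -113*(-45/3 - 53/(-68)) - 119 = -113*(-45*1/3 - 53*(-1/68)) - 119 = -113*(-15 + 53/68) - 119 = -113*(-967/68) - 119 = 109271/68 - 119 = 101179/68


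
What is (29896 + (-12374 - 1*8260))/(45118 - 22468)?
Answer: 4631/11325 ≈ 0.40892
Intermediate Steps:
(29896 + (-12374 - 1*8260))/(45118 - 22468) = (29896 + (-12374 - 8260))/22650 = (29896 - 20634)*(1/22650) = 9262*(1/22650) = 4631/11325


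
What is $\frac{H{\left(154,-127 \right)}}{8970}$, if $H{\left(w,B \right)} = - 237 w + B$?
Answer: $- \frac{7325}{1794} \approx -4.0831$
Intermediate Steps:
$H{\left(w,B \right)} = B - 237 w$
$\frac{H{\left(154,-127 \right)}}{8970} = \frac{-127 - 36498}{8970} = \left(-127 - 36498\right) \frac{1}{8970} = \left(-36625\right) \frac{1}{8970} = - \frac{7325}{1794}$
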